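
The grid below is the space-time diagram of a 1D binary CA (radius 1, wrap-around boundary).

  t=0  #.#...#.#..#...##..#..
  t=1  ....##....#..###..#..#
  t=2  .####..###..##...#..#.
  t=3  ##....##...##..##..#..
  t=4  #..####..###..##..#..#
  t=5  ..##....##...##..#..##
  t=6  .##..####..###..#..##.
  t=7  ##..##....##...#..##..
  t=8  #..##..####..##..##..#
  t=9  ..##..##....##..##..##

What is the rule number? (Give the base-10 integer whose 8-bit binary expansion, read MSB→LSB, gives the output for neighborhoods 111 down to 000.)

  ### -> .   bit 7 = 0  t=1,i=14
  ##. -> .   bit 6 = 0  t=0,i=16
  #.# -> .   bit 5 = 0  t=0,i=1
  #.. -> .   bit 4 = 0  t=0,i=3
  .## -> #   bit 3 = 1  t=0,i=15
  .#. -> .   bit 2 = 0  t=0,i=0
  ..# -> #   bit 1 = 1  t=0,i=5
  ... -> #   bit 0 = 1  t=0,i=4
  bits 00001011 = 11

11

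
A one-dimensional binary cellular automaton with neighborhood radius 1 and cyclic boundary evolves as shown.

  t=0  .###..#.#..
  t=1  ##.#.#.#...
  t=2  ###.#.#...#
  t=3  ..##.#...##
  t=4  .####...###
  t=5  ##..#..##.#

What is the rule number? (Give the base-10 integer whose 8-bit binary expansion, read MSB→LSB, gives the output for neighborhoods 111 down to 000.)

106

  ###|.  b7=0 t=0,i=2
  ##.|#  b6=1 t=0,i=3
  #.#|#  b5=1 t=0,i=7
  #..|.  b4=0 t=0,i=4
  .##|#  b3=1 t=0,i=1
  .#.|.  b2=0 t=0,i=6
  ..#|#  b1=1 t=0,i=0
  ...|.  b0=0 t=0,i=10
  bits 01101010 = 106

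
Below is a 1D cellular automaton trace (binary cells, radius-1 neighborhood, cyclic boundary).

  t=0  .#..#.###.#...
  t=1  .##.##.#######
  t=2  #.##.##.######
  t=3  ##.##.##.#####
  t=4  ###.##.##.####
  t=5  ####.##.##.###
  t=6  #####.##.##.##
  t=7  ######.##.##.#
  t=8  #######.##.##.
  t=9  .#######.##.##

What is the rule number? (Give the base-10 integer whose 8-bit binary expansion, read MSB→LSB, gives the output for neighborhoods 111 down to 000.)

  ###|#  b7=1 t=0,i=7
  ##.|#  b6=1 t=0,i=8
  #.#|#  b5=1 t=0,i=5
  #..|#  b4=1 t=0,i=2
  .##|.  b3=0 t=0,i=6
  .#.|#  b2=1 t=0,i=1
  ..#|.  b1=0 t=0,i=0
  ...|#  b0=1 t=0,i=12
  bits 11110101 = 245

245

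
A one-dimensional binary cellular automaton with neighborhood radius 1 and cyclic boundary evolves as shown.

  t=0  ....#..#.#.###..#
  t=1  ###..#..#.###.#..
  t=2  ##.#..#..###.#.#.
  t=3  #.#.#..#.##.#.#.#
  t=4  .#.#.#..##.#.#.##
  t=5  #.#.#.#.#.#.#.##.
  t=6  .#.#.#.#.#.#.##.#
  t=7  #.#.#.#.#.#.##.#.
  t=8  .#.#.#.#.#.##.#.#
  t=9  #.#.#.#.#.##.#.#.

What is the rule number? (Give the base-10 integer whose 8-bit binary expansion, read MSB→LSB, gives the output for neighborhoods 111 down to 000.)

  ### -> #   bit 7 = 1  t=0,i=12
  ##. -> .   bit 6 = 0  t=0,i=13
  #.# -> #   bit 5 = 1  t=0,i=8
  #.. -> #   bit 4 = 1  t=0,i=0
  .## -> #   bit 3 = 1  t=0,i=11
  .#. -> .   bit 2 = 0  t=0,i=4
  ..# -> .   bit 1 = 0  t=0,i=3
  ... -> #   bit 0 = 1  t=0,i=1
  bits 10111001 = 185

185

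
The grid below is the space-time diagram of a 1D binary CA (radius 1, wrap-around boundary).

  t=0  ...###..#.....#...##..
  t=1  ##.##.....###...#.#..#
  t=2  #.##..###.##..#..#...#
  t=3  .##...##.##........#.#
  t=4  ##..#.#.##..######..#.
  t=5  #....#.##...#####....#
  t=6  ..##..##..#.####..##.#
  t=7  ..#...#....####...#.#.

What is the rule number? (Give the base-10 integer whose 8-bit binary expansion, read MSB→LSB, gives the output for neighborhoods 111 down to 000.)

169

  nb ###: next=#  (t=0,i=4, bit7=1)
  nb ##.: next=.  (t=0,i=5, bit6=0)
  nb #.#: next=#  (t=1,i=2, bit5=1)
  nb #..: next=.  (t=0,i=6, bit4=0)
  nb .##: next=#  (t=0,i=3, bit3=1)
  nb .#.: next=.  (t=0,i=8, bit2=0)
  nb ..#: next=.  (t=0,i=2, bit1=0)
  nb ...: next=#  (t=0,i=0, bit0=1)
  bits 10101001 = 169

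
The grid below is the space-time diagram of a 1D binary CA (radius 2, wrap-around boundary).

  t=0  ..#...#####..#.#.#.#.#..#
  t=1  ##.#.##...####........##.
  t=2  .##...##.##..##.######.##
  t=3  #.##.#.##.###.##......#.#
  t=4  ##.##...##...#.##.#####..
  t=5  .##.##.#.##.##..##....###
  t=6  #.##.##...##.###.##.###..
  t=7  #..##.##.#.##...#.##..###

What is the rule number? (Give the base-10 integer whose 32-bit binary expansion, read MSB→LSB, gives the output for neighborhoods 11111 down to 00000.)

520893359

  [31] ##### => .  t=0,i=8
  [30] ####. => .  t=0,i=9
  [29] ###.# => .  t=2,i=21
  [28] ###.. => #  t=0,i=10
  [27] ##.## => #  t=1,i=24
  [26] ##.#. => #  t=1,i=2
  [25] ##..# => #  t=0,i=11
  [24] ##... => #  t=1,i=7
  [23] #.### => .  t=2,i=16
  [22] #.##. => .  t=1,i=0
  [21] #.#.# => .  t=0,i=15
  [20] #.#.. => .  t=0,i=21
  [19] #..## => #  t=2,i=12
  [18] #..#. => #  t=0,i=1
  [17] #...# => .  t=0,i=4
  [16] #.... => .  t=1,i=15
  [15] .#### => .  t=0,i=7
  [14] .###. => .  t=3,i=11
  [13] .##.# => #  t=1,i=1
  [12] .##.. => #  t=1,i=6
  [11] .#.## => .  t=1,i=4
  [10] .#.#. => .  t=0,i=14
  [9] .#..# => #  t=0,i=0
  [8] .#... => #  t=0,i=3
  [7] ..### => #  t=0,i=6
  [6] ..##. => .  t=1,i=22
  [5] ..#.# => #  t=0,i=13
  [4] ..#.. => .  t=0,i=2
  [3] ...## => #  t=0,i=5
  [2] ...#. => #  t=3,i=21
  [1] ....# => #  t=1,i=20
  [0] ..... => #  t=1,i=16
  bits 00011111000011000011001110101111 = 520893359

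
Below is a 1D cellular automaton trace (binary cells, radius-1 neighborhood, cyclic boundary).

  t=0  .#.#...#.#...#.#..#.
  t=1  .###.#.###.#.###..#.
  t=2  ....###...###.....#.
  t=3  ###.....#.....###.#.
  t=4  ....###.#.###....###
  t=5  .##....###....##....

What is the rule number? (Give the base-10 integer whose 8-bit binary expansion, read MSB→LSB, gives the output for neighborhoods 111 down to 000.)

  ###|.  b7=0 t=1,i=2
  ##.|.  b6=0 t=1,i=3
  #.#|#  b5=1 t=0,i=2
  #..|.  b4=0 t=0,i=4
  .##|.  b3=0 t=1,i=1
  .#.|#  b2=1 t=0,i=1
  ..#|.  b1=0 t=0,i=0
  ...|#  b0=1 t=0,i=5
  bits 00100101 = 37

37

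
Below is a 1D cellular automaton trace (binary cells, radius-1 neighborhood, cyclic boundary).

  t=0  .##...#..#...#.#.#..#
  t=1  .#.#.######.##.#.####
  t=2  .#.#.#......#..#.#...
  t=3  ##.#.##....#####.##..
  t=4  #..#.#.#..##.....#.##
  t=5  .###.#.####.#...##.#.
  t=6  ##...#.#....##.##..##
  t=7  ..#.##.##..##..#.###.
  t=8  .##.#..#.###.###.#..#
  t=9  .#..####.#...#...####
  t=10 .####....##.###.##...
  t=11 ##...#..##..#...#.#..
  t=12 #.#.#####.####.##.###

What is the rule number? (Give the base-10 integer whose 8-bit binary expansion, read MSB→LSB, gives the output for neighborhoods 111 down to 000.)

30

  nb ###: next=.  (t=1,i=6, bit7=0)
  nb ##.: next=.  (t=0,i=2, bit6=0)
  nb #.#: next=.  (t=0,i=0, bit5=0)
  nb #..: next=#  (t=0,i=3, bit4=1)
  nb .##: next=#  (t=0,i=1, bit3=1)
  nb .#.: next=#  (t=0,i=6, bit2=1)
  nb ..#: next=#  (t=0,i=5, bit1=1)
  nb ...: next=.  (t=0,i=4, bit0=0)
  bits 00011110 = 30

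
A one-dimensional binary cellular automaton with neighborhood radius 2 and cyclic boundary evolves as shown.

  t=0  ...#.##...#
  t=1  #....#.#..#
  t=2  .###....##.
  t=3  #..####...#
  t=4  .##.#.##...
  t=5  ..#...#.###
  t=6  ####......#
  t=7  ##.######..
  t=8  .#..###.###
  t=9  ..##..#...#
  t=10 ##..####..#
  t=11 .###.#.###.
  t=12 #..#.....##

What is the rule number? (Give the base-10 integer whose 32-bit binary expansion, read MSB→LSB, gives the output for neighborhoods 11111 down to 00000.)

3008209683

  nb #####: next=#  (t=6,i=1, bit31=1)
  nb ####.: next=.  (t=3,i=5, bit30=0)
  nb ###.#: next=#  (t=8,i=6, bit29=1)
  nb ###..: next=#  (t=2,i=3, bit28=1)
  nb ##.##: next=.  (t=7,i=2, bit27=0)
  nb ##.#.: next=.  (t=4,i=3, bit26=0)
  nb ##..#: next=#  (t=2,i=10, bit25=1)
  nb ##...: next=#  (t=0,i=7, bit24=1)
  nb #.###: next=.  (t=5,i=8, bit23=0)
  nb #.##.: next=#  (t=0,i=5, bit22=1)
  nb #.#.#: next=.  (t=4,i=4, bit21=0)
  nb #.#..: next=.  (t=1,i=7, bit20=0)
  nb #..##: next=#  (t=1,i=9, bit19=1)
  nb #..#.: next=#  (t=5,i=1, bit18=1)
  nb #...#: next=.  (t=0,i=1, bit17=0)
  nb #....: next=#  (t=1,i=2, bit16=1)
  nb .####: next=#  (t=3,i=4, bit15=1)
  nb .###.: next=.  (t=2,i=2, bit14=0)
  nb .##.#: next=#  (t=4,i=2, bit13=1)
  nb .##..: next=.  (t=0,i=6, bit12=0)
  nb .#.##: next=.  (t=0,i=4, bit11=0)
  nb .#.#.: next=.  (t=1,i=6, bit10=0)
  nb .#..#: next=#  (t=1,i=8, bit9=1)
  nb .#...: next=#  (t=0,i=0, bit8=1)
  nb ..###: next=.  (t=2,i=1, bit7=0)
  nb ..##.: next=.  (t=1,i=10, bit6=0)
  nb ..#.#: next=.  (t=0,i=3, bit5=0)
  nb ..#..: next=#  (t=0,i=10, bit4=1)
  nb ...##: next=.  (t=2,i=7, bit3=0)
  nb ...#.: next=.  (t=0,i=2, bit2=0)
  nb ....#: next=#  (t=1,i=3, bit1=1)
  nb .....: next=#  (t=6,i=6, bit0=1)
  bits 10110011010011011010001100010011 = 3008209683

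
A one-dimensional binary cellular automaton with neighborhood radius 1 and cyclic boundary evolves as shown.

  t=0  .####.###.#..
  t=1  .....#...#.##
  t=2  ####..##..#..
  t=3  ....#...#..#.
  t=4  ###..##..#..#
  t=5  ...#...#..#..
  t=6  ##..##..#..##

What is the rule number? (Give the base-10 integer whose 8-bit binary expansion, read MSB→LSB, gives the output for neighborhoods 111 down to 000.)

49

  [7] ### => .  t=0,i=2
  [6] ##. => .  t=0,i=4
  [5] #.# => #  t=0,i=5
  [4] #.. => #  t=0,i=11
  [3] .## => .  t=0,i=1
  [2] .#. => .  t=0,i=10
  [1] ..# => .  t=0,i=0
  [0] ... => #  t=0,i=12
  bits 00110001 = 49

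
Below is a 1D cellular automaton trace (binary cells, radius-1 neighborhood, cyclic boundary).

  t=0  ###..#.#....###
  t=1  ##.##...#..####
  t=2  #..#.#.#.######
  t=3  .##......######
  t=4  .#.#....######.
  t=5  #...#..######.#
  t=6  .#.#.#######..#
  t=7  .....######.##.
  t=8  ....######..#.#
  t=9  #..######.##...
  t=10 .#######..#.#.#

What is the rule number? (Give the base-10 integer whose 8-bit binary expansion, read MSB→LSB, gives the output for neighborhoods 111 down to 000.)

154

  ### -> #   bit 7 = 1  t=0,i=0
  ##. -> .   bit 6 = 0  t=0,i=2
  #.# -> .   bit 5 = 0  t=0,i=6
  #.. -> #   bit 4 = 1  t=0,i=3
  .## -> #   bit 3 = 1  t=0,i=12
  .#. -> .   bit 2 = 0  t=0,i=5
  ..# -> #   bit 1 = 1  t=0,i=4
  ... -> .   bit 0 = 0  t=0,i=9
  bits 10011010 = 154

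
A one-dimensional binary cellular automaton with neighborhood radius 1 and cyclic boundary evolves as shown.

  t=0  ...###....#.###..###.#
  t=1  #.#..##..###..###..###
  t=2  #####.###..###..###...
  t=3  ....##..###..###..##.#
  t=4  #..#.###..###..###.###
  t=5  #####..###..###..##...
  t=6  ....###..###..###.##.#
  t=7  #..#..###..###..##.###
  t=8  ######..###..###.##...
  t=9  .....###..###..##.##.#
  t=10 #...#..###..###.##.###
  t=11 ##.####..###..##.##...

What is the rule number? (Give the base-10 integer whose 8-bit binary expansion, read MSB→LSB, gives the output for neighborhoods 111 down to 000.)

  [7] ### => .  t=0,i=4
  [6] ##. => #  t=0,i=5
  [5] #.# => #  t=0,i=11
  [4] #.. => #  t=0,i=0
  [3] .## => .  t=0,i=3
  [2] .#. => #  t=0,i=10
  [1] ..# => #  t=0,i=2
  [0] ... => .  t=0,i=1
  bits 01110110 = 118

118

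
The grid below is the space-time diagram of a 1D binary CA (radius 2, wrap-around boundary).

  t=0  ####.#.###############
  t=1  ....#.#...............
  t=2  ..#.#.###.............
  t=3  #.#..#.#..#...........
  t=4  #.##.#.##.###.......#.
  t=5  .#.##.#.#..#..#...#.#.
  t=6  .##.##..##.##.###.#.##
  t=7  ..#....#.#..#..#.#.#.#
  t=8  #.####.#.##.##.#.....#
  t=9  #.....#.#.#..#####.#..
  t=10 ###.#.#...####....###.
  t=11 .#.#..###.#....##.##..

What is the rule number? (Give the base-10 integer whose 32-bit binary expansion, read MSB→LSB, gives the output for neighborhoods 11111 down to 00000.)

  nb #####: next=.  (t=0,i=0, bit31=0)
  nb ####.: next=.  (t=0,i=2, bit30=0)
  nb ###.#: next=.  (t=0,i=3, bit29=0)
  nb ###..: next=.  (t=2,i=8, bit28=0)
  nb ##.##: next=.  (t=4,i=9, bit27=0)
  nb ##.#.: next=#  (t=0,i=4, bit26=1)
  nb ##..#: next=.  (t=6,i=6, bit25=0)
  nb ##...: next=.  (t=2,i=9, bit24=0)
  nb #.###: next=.  (t=0,i=7, bit23=0)
  nb #.##.: next=.  (t=4,i=2, bit22=0)
  nb #.#.#: next=.  (t=0,i=5, bit21=0)
  nb #.#..: next=#  (t=1,i=6, bit20=1)
  nb #..##: next=#  (t=6,i=7, bit19=1)
  nb #..#.: next=.  (t=3,i=4, bit18=0)
  nb #...#: next=#  (t=5,i=16, bit17=1)
  nb #....: next=#  (t=1,i=8, bit16=1)
  nb .####: next=.  (t=0,i=8, bit15=0)
  nb .###.: next=#  (t=2,i=7, bit14=1)
  nb .##.#: next=#  (t=4,i=3, bit13=1)
  nb .##..: next=.  (t=6,i=5, bit12=0)
  nb .#.##: next=#  (t=0,i=6, bit11=1)
  nb .#.#.: next=.  (t=1,i=5, bit10=0)
  nb .#..#: next=#  (t=3,i=3, bit9=1)
  nb .#...: next=#  (t=1,i=7, bit8=1)
  nb ..###: next=#  (t=9,i=13, bit7=1)
  nb ..##.: next=.  (t=6,i=8, bit6=0)
  nb ..#.#: next=#  (t=1,i=4, bit5=1)
  nb ..#..: next=#  (t=3,i=10, bit4=1)
  nb ...##: next=.  (t=8,i=20, bit3=0)
  nb ...#.: next=.  (t=1,i=3, bit2=0)
  nb ....#: next=#  (t=1,i=2, bit1=1)
  nb .....: next=.  (t=1,i=0, bit0=0)
  bits 00000100000110110110101110110010 = 68905906

68905906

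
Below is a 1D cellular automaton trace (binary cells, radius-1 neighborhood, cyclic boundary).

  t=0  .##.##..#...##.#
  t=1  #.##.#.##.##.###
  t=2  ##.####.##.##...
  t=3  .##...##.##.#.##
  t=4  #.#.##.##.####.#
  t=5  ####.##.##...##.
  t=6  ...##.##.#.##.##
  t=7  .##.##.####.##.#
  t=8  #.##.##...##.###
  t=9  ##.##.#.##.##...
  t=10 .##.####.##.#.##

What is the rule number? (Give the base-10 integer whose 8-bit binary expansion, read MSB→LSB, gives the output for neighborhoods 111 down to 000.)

  ###|.  b7=0 t=1,i=14
  ##.|#  b6=1 t=0,i=2
  #.#|#  b5=1 t=0,i=0
  #..|.  b4=0 t=0,i=6
  .##|.  b3=0 t=0,i=1
  .#.|#  b2=1 t=0,i=8
  ..#|#  b1=1 t=0,i=7
  ...|#  b0=1 t=0,i=10
  bits 01100111 = 103

103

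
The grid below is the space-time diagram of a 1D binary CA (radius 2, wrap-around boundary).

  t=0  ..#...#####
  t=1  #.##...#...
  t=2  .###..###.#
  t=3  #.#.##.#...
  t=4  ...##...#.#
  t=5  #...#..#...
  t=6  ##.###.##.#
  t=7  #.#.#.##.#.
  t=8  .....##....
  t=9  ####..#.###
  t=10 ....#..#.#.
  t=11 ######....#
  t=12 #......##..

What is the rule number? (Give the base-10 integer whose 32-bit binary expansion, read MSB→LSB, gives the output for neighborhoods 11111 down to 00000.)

172612375

  ##### -> .   bit 31 = 0  t=0,i=8
  ####. -> .   bit 30 = 0  t=0,i=9
  ###.# -> .   bit 29 = 0  t=2,i=8
  ###.. -> .   bit 28 = 0  t=0,i=10
  ##.## -> #   bit 27 = 1  t=6,i=2
  ##.#. -> .   bit 26 = 0  t=2,i=9
  ##..# -> #   bit 25 = 1  t=0,i=0
  ##... -> .   bit 24 = 0  t=1,i=4
  #.### -> .   bit 23 = 0  t=2,i=1
  #.##. -> #   bit 22 = 1  t=1,i=2
  #.#.# -> .   bit 21 = 0  t=2,i=10
  #.#.. -> .   bit 20 = 0  t=3,i=7
  #..## -> #   bit 19 = 1  t=2,i=5
  #..#. -> .   bit 18 = 0  t=0,i=1
  #...# -> .   bit 17 = 0  t=0,i=4
  #.... -> #   bit 16 = 1  t=8,i=8
  .#### -> #   bit 15 = 1  t=0,i=7
  .###. -> #   bit 14 = 1  t=2,i=2
  .##.# -> .   bit 13 = 0  t=3,i=5
  .##.. -> #   bit 12 = 1  t=1,i=3
  .#.## -> #   bit 11 = 1  t=1,i=1
  .#.#. -> .   bit 10 = 0  t=3,i=1
  .#..# -> #   bit 9 = 1  t=5,i=5
  .#... -> #   bit 8 = 1  t=0,i=3
  ..### -> .   bit 7 = 0  t=0,i=6
  ..##. -> .   bit 6 = 0  t=4,i=3
  ..#.# -> .   bit 5 = 0  t=1,i=0
  ..#.. -> #   bit 4 = 1  t=0,i=2
  ...## -> .   bit 3 = 0  t=0,i=5
  ...#. -> #   bit 2 = 1  t=1,i=6
  ....# -> #   bit 1 = 1  t=8,i=3
  ..... -> #   bit 0 = 1  t=8,i=0
  bits 00001010010010011101101100010111 = 172612375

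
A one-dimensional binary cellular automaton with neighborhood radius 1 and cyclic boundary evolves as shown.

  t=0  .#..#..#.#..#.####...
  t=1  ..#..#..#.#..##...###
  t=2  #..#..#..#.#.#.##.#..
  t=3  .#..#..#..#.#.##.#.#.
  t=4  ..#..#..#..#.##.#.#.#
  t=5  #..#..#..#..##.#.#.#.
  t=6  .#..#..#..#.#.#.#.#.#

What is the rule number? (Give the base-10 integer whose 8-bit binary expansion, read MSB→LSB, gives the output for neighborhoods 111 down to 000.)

  ### -> .   bit 7 = 0  t=0,i=15
  ##. -> .   bit 6 = 0  t=0,i=17
  #.# -> #   bit 5 = 1  t=0,i=8
  #.. -> #   bit 4 = 1  t=0,i=2
  .## -> #   bit 3 = 1  t=0,i=14
  .#. -> .   bit 2 = 0  t=0,i=1
  ..# -> .   bit 1 = 0  t=0,i=0
  ... -> #   bit 0 = 1  t=0,i=19
  bits 00111001 = 57

57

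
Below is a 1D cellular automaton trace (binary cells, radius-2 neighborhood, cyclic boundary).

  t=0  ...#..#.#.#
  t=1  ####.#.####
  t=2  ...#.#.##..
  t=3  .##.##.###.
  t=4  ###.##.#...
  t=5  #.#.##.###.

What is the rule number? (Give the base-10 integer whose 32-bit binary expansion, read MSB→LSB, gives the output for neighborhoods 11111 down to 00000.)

570340822

  ##### -> .   bit 31 = 0  t=1,i=0
  ####. -> .   bit 30 = 0  t=1,i=2
  ###.# -> #   bit 29 = 1  t=1,i=3
  ###.. -> .   bit 28 = 0  t=3,i=9
  ##.## -> .   bit 27 = 0  t=3,i=3
  ##.#. -> .   bit 26 = 0  t=1,i=4
  ##..# -> .   bit 25 = 0  t=3,i=10
  ##... -> #   bit 24 = 1  t=2,i=9
  #.### -> #   bit 23 = 1  t=1,i=7
  #.##. -> #   bit 22 = 1  t=2,i=7
  #.#.# -> #   bit 21 = 1  t=0,i=8
  #.#.. -> #   bit 20 = 1  t=0,i=10
  #..## -> #   bit 19 = 1  t=3,i=0
  #..#. -> #   bit 18 = 1  t=0,i=5
  #...# -> #   bit 17 = 1  t=0,i=1
  #.... -> .   bit 16 = 0  t=2,i=10
  .#### -> #   bit 15 = 1  t=1,i=8
  .###. -> .   bit 14 = 0  t=3,i=8
  .##.# -> #   bit 13 = 1  t=3,i=2
  .##.. -> #   bit 12 = 1  t=2,i=8
  .#.## -> .   bit 11 = 0  t=1,i=6
  .#.#. -> #   bit 10 = 1  t=0,i=7
  .#..# -> .   bit 9 = 0  t=0,i=4
  .#... -> #   bit 8 = 1  t=0,i=0
  ..### -> #   bit 7 = 1  t=4,i=0
  ..##. -> #   bit 6 = 1  t=3,i=1
  ..#.# -> .   bit 5 = 0  t=0,i=6
  ..#.. -> #   bit 4 = 1  t=0,i=3
  ...## -> .   bit 3 = 0  t=4,i=10
  ...#. -> #   bit 2 = 1  t=0,i=2
  ....# -> #   bit 1 = 1  t=2,i=1
  ..... -> .   bit 0 = 0  t=2,i=0
  bits 00100001111111101011010111010110 = 570340822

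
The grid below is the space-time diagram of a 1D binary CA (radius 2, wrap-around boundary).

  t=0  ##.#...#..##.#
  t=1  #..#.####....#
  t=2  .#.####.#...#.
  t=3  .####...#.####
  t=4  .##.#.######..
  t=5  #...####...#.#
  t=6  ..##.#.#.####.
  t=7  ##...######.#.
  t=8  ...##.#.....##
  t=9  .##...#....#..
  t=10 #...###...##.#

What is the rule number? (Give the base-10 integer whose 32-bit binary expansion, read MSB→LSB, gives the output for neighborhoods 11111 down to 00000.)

  nb #####: next=.  (t=4,i=8, bit31=0)
  nb ####.: next=.  (t=1,i=7, bit30=0)
  nb ###.#: next=.  (t=0,i=1, bit29=0)
  nb ###..: next=#  (t=1,i=8, bit28=1)
  nb ##.##: next=.  (t=0,i=12, bit27=0)
  nb ##.#.: next=.  (t=0,i=2, bit26=0)
  nb ##..#: next=#  (t=1,i=1, bit25=1)
  nb ##...: next=.  (t=1,i=9, bit24=0)
  nb #.###: next=#  (t=0,i=13, bit23=1)
  nb #.##.: next=.  (t=5,i=13, bit22=0)
  nb #.#.#: next=#  (t=4,i=4, bit21=1)
  nb #.#..: next=#  (t=0,i=3, bit20=1)
  nb #..##: next=.  (t=0,i=9, bit19=0)
  nb #..#.: next=.  (t=1,i=2, bit18=0)
  nb #...#: next=#  (t=0,i=5, bit17=1)
  nb #....: next=.  (t=1,i=10, bit16=0)
  nb .####: next=#  (t=1,i=6, bit15=1)
  nb .###.: next=#  (t=0,i=0, bit14=1)
  nb .##.#: next=.  (t=0,i=11, bit13=0)
  nb .##..: next=.  (t=1,i=0, bit12=0)
  nb .#.##: next=#  (t=1,i=4, bit11=1)
  nb .#.#.: next=#  (t=6,i=6, bit10=1)
  nb .#..#: next=#  (t=0,i=8, bit9=1)
  nb .#...: next=.  (t=0,i=4, bit8=0)
  nb ..###: next=.  (t=5,i=4, bit7=0)
  nb ..##.: next=.  (t=0,i=10, bit6=0)
  nb ..#.#: next=#  (t=1,i=3, bit5=1)
  nb ..#..: next=#  (t=0,i=7, bit4=1)
  nb ...##: next=#  (t=1,i=12, bit3=1)
  nb ...#.: next=#  (t=0,i=6, bit2=1)
  nb ....#: next=.  (t=1,i=11, bit1=0)
  nb .....: next=.  (t=8,i=9, bit0=0)
  bits 00010010101100101100111000111100 = 313708092

313708092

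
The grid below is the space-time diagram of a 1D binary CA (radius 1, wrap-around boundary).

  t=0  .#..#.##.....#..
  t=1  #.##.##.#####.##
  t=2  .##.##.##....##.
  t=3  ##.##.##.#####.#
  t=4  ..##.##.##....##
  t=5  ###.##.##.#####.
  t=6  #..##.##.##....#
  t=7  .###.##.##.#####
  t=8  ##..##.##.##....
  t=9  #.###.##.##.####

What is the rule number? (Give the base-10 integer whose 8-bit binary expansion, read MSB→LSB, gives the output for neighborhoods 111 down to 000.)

  [7] ### => .  t=1,i=9
  [6] ##. => .  t=0,i=7
  [5] #.# => #  t=0,i=5
  [4] #.. => #  t=0,i=2
  [3] .## => #  t=0,i=6
  [2] .#. => .  t=0,i=1
  [1] ..# => #  t=0,i=0
  [0] ... => #  t=0,i=9
  bits 00111011 = 59

59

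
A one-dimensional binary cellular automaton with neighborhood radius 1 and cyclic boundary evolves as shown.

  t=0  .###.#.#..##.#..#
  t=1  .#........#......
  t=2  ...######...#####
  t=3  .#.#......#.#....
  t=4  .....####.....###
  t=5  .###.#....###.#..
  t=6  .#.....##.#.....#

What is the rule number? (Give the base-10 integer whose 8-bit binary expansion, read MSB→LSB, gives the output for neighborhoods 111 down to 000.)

  ###|.  b7=0 t=0,i=2
  ##.|.  b6=0 t=0,i=3
  #.#|.  b5=0 t=0,i=0
  #..|.  b4=0 t=0,i=8
  .##|#  b3=1 t=0,i=1
  .#.|.  b2=0 t=0,i=5
  ..#|.  b1=0 t=0,i=9
  ...|#  b0=1 t=1,i=3
  bits 00001001 = 9

9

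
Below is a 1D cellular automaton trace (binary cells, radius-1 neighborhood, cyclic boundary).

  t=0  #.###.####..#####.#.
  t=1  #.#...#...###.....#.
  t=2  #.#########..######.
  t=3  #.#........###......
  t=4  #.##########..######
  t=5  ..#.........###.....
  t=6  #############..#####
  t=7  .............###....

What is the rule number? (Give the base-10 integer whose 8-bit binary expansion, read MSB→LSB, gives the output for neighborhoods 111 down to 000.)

31

  [7] ### => .  t=0,i=3
  [6] ##. => .  t=0,i=4
  [5] #.# => .  t=0,i=1
  [4] #.. => #  t=0,i=10
  [3] .## => #  t=0,i=2
  [2] .#. => #  t=0,i=0
  [1] ..# => #  t=0,i=11
  [0] ... => #  t=1,i=4
  bits 00011111 = 31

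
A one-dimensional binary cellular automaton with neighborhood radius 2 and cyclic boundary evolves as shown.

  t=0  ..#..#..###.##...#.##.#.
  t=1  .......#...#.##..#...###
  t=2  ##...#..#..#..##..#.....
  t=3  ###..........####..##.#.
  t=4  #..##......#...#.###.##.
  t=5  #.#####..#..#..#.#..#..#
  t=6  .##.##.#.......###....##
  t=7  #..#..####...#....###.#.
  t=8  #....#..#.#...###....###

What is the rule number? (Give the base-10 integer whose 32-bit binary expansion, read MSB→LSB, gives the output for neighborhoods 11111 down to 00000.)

3485013346

  #####|#  b31=1 t=5,i=4
  ####.|#  b30=1 t=3,i=15
  ###.#|.  b29=0 t=0,i=10
  ###..|.  b28=0 t=1,i=23
  ##.##|#  b27=1 t=0,i=11
  ##.#.|#  b26=1 t=0,i=21
  ##..#|#  b25=1 t=1,i=15
  ##...|#  b24=1 t=0,i=14
  #.###|#  b23=1 t=3,i=0
  #.##.|.  b22=0 t=0,i=12
  #.#.#|#  b21=1 t=3,i=22
  #.#..|#  b20=1 t=0,i=22
  #..##|#  b19=1 t=0,i=7
  #..#.|.  b18=0 t=0,i=4
  #...#|.  b17=0 t=0,i=0
  #....|#  b16=1 t=1,i=1
  .####|.  b15=0 t=3,i=14
  .###.|.  b14=0 t=0,i=9
  .##.#|.  b13=0 t=0,i=20
  .##..|#  b12=1 t=0,i=13
  .#.##|.  b11=0 t=0,i=18
  .#.#.|#  b10=1 t=5,i=16
  .#..#|.  b9=0 t=0,i=3
  .#...|#  b8=1 t=0,i=23
  ..###|.  b7=0 t=0,i=8
  ..##.|#  b6=1 t=2,i=0
  ..#.#|#  b5=1 t=0,i=17
  ..#..|.  b4=0 t=0,i=2
  ...##|.  b3=0 t=1,i=20
  ...#.|.  b2=0 t=0,i=1
  ....#|#  b1=1 t=1,i=5
  .....|.  b0=0 t=1,i=2
  bits 11001111101110010001010101100010 = 3485013346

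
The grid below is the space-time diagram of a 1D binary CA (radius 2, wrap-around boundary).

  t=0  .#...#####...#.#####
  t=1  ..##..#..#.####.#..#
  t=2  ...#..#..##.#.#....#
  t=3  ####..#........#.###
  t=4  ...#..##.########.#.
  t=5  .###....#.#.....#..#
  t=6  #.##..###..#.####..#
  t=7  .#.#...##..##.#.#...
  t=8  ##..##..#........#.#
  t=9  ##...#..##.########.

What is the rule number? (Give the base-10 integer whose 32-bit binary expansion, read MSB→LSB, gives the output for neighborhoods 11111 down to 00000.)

939710775

  [31] ##### => .  t=0,i=7
  [30] ####. => .  t=0,i=8
  [29] ###.# => #  t=0,i=19
  [28] ###.. => #  t=0,i=9
  [27] ##.## => #  t=4,i=8
  [26] ##.#. => .  t=0,i=0
  [25] ##..# => .  t=1,i=4
  [24] ##... => .  t=0,i=10
  [23] #.### => .  t=0,i=15
  [22] #.##. => .  t=6,i=2
  [21] #.#.# => .  t=2,i=12
  [20] #.#.. => .  t=0,i=1
  [19] #..## => .  t=1,i=1
  [18] #..#. => .  t=1,i=5
  [17] #...# => #  t=0,i=3
  [16] #.... => .  t=2,i=16
  [15] .#### => #  t=0,i=6
  [14] .###. => #  t=5,i=2
  [13] .##.# => .  t=2,i=10
  [12] .##.. => #  t=1,i=3
  [11] .#.## => #  t=0,i=14
  [10] .#.#. => .  t=2,i=13
  [9] .#..# => .  t=1,i=0
  [8] .#... => #  t=0,i=2
  [7] ..### => .  t=0,i=5
  [6] ..##. => .  t=1,i=2
  [5] ..#.# => #  t=0,i=13
  [4] ..#.. => #  t=1,i=6
  [3] ...## => .  t=0,i=4
  [2] ...#. => #  t=0,i=12
  [1] ....# => #  t=2,i=17
  [0] ..... => #  t=3,i=9
  bits 00111000000000101101100100110111 = 939710775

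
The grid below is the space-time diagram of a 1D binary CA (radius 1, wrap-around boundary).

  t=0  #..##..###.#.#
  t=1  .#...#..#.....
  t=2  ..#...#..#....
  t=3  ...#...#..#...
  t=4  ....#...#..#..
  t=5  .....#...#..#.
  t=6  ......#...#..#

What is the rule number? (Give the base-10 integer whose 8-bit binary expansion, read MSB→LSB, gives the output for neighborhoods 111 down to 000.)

144

  ### -> #   bit 7 = 1  t=0,i=8
  ##. -> .   bit 6 = 0  t=0,i=0
  #.# -> .   bit 5 = 0  t=0,i=10
  #.. -> #   bit 4 = 1  t=0,i=1
  .## -> .   bit 3 = 0  t=0,i=3
  .#. -> .   bit 2 = 0  t=0,i=11
  ..# -> .   bit 1 = 0  t=0,i=2
  ... -> .   bit 0 = 0  t=1,i=3
  bits 10010000 = 144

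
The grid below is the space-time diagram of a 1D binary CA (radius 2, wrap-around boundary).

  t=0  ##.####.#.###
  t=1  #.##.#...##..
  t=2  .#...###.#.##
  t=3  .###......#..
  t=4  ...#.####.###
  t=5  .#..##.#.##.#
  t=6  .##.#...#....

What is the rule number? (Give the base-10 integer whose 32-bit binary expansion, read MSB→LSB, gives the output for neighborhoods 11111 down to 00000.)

1519848275

  nb #####: next=.  (t=0,i=12, bit31=0)
  nb ####.: next=#  (t=0,i=0, bit30=1)
  nb ###.#: next=.  (t=0,i=1, bit29=0)
  nb ###..: next=#  (t=3,i=3, bit28=1)
  nb ##.##: next=#  (t=0,i=2, bit27=1)
  nb ##.#.: next=.  (t=0,i=7, bit26=0)
  nb ##..#: next=#  (t=1,i=11, bit25=1)
  nb ##...: next=.  (t=3,i=4, bit24=0)
  nb #.###: next=#  (t=0,i=3, bit23=1)
  nb #.##.: next=.  (t=1,i=2, bit22=0)
  nb #.#.#: next=.  (t=0,i=8, bit21=0)
  nb #.#..: next=#  (t=1,i=5, bit20=1)
  nb #..##: next=.  (t=5,i=3, bit19=0)
  nb #..#.: next=#  (t=1,i=12, bit18=1)
  nb #...#: next=#  (t=1,i=7, bit17=1)
  nb #....: next=#  (t=3,i=5, bit16=1)
  nb .####: next=.  (t=0,i=4, bit15=0)
  nb .###.: next=.  (t=2,i=6, bit14=0)
  nb .##.#: next=.  (t=1,i=3, bit13=0)
  nb .##..: next=.  (t=1,i=10, bit12=0)
  nb .#.##: next=#  (t=0,i=9, bit11=1)
  nb .#.#.: next=.  (t=5,i=0, bit10=0)
  nb .#..#: next=#  (t=5,i=2, bit9=1)
  nb .#...: next=#  (t=1,i=6, bit8=1)
  nb ..###: next=.  (t=2,i=5, bit7=0)
  nb ..##.: next=#  (t=1,i=9, bit6=1)
  nb ..#.#: next=.  (t=1,i=0, bit5=0)
  nb ..#..: next=#  (t=3,i=10, bit4=1)
  nb ...##: next=.  (t=1,i=8, bit3=0)
  nb ...#.: next=.  (t=3,i=9, bit2=0)
  nb ....#: next=#  (t=3,i=8, bit1=1)
  nb .....: next=#  (t=3,i=6, bit0=1)
  bits 01011010100101110000101101010011 = 1519848275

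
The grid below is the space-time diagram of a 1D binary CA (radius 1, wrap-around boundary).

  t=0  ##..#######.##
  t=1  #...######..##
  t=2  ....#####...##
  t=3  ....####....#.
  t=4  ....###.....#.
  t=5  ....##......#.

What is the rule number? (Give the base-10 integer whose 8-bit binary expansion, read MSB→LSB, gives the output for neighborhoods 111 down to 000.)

140

  [7] ### => #  t=0,i=0
  [6] ##. => .  t=0,i=1
  [5] #.# => .  t=0,i=11
  [4] #.. => .  t=0,i=2
  [3] .## => #  t=0,i=4
  [2] .#. => #  t=3,i=12
  [1] ..# => .  t=0,i=3
  [0] ... => .  t=1,i=2
  bits 10001100 = 140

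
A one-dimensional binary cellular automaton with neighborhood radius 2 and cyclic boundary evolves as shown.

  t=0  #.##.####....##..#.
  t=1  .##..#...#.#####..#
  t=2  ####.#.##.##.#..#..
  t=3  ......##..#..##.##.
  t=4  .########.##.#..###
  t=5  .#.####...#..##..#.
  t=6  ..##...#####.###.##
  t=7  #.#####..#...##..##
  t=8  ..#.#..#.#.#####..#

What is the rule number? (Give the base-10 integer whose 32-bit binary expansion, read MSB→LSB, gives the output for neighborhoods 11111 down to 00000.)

2211602015

  nb #####: next=#  (t=1,i=13, bit31=1)
  nb ####.: next=.  (t=0,i=7, bit30=0)
  nb ###.#: next=.  (t=2,i=3, bit29=0)
  nb ###..: next=.  (t=0,i=8, bit28=0)
  nb ##.##: next=.  (t=0,i=4, bit27=0)
  nb ##.#.: next=.  (t=2,i=4, bit26=0)
  nb ##..#: next=#  (t=0,i=15, bit25=1)
  nb ##...: next=#  (t=0,i=9, bit24=1)
  nb #.###: next=#  (t=0,i=5, bit23=1)
  nb #.##.: next=#  (t=0,i=2, bit22=1)
  nb #.#.#: next=.  (t=0,i=0, bit21=0)
  nb #.#..: next=#  (t=2,i=13, bit20=1)
  nb #..##: next=.  (t=2,i=18, bit19=0)
  nb #..#.: next=.  (t=0,i=16, bit18=0)
  nb #...#: next=#  (t=1,i=7, bit17=1)
  nb #....: next=.  (t=0,i=10, bit16=0)
  nb .####: next=.  (t=0,i=6, bit15=0)
  nb .###.: next=#  (t=4,i=17, bit14=1)
  nb .##.#: next=.  (t=0,i=3, bit13=0)
  nb .##..: next=#  (t=0,i=14, bit12=1)
  nb .#.##: next=#  (t=0,i=1, bit11=1)
  nb .#.#.: next=#  (t=0,i=18, bit10=1)
  nb .#..#: next=#  (t=2,i=14, bit9=1)
  nb .#...: next=.  (t=1,i=6, bit8=0)
  nb ..###: next=.  (t=2,i=0, bit7=0)
  nb ..##.: next=#  (t=0,i=13, bit6=1)
  nb ..#.#: next=.  (t=0,i=17, bit5=0)
  nb ..#..: next=#  (t=1,i=5, bit4=1)
  nb ...##: next=#  (t=0,i=12, bit3=1)
  nb ...#.: next=#  (t=1,i=8, bit2=1)
  nb ....#: next=#  (t=0,i=11, bit1=1)
  nb .....: next=#  (t=3,i=1, bit0=1)
  bits 10000011110100100101111001011111 = 2211602015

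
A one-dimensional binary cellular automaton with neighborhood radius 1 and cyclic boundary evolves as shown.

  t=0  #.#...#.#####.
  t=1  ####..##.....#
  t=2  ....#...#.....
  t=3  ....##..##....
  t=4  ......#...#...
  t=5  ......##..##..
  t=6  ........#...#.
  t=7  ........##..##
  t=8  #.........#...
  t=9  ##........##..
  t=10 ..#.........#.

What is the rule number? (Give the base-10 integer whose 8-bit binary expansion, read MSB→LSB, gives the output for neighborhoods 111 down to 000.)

52

  ### -> .   bit 7 = 0  t=0,i=9
  ##. -> .   bit 6 = 0  t=0,i=12
  #.# -> #   bit 5 = 1  t=0,i=1
  #.. -> #   bit 4 = 1  t=0,i=3
  .## -> .   bit 3 = 0  t=0,i=8
  .#. -> #   bit 2 = 1  t=0,i=0
  ..# -> .   bit 1 = 0  t=0,i=5
  ... -> .   bit 0 = 0  t=0,i=4
  bits 00110100 = 52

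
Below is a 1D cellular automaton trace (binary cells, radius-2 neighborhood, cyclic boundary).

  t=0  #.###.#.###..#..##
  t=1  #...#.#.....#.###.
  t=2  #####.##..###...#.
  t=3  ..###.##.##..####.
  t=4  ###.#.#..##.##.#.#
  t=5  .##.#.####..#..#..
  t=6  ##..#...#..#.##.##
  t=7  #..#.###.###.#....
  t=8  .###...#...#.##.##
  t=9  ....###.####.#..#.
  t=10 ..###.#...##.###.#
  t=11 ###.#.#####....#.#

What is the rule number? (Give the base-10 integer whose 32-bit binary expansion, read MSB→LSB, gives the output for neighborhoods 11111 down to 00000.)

3783136238

  [31] ##### => #  t=2,i=2
  [30] ####. => #  t=2,i=3
  [29] ###.# => #  t=0,i=0
  [28] ###.. => .  t=0,i=10
  [27] ##.## => .  t=0,i=1
  [26] ##.#. => .  t=0,i=5
  [25] ##..# => .  t=0,i=11
  [24] ##... => #  t=2,i=13
  [23] #.### => .  t=0,i=2
  [22] #.##. => #  t=2,i=6
  [21] #.#.# => #  t=0,i=6
  [20] #.#.. => #  t=1,i=0
  [19] #..## => #  t=0,i=15
  [18] #..#. => #  t=0,i=12
  [17] #...# => #  t=1,i=2
  [16] #.... => .  t=1,i=8
  [15] .#### => .  t=2,i=1
  [14] .###. => .  t=0,i=3
  [13] .##.# => .  t=3,i=7
  [12] .##.. => #  t=2,i=7
  [11] .#.## => .  t=0,i=7
  [10] .#.#. => .  t=1,i=5
  [9] .#..# => #  t=0,i=14
  [8] .#... => #  t=1,i=1
  [7] ..### => #  t=0,i=16
  [6] ..##. => #  t=4,i=9
  [5] ..#.# => #  t=1,i=4
  [4] ..#.. => .  t=0,i=13
  [3] ...## => #  t=3,i=1
  [2] ...#. => #  t=1,i=3
  [1] ....# => #  t=1,i=10
  [0] ..... => .  t=1,i=9
  bits 11100001011111100001001111101110 = 3783136238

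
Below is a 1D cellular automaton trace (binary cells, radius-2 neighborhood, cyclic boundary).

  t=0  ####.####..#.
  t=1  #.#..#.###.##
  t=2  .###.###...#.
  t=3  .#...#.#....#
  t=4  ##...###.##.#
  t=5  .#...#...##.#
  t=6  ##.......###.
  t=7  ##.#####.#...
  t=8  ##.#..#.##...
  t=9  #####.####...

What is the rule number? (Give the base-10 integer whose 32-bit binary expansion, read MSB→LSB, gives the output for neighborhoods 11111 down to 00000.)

  nb #####: next=.  (t=7,i=5, bit31=0)
  nb ####.: next=#  (t=0,i=2, bit30=1)
  nb ###.#: next=.  (t=0,i=3, bit29=0)
  nb ###..: next=#  (t=0,i=8, bit28=1)
  nb ##.##: next=.  (t=0,i=4, bit27=0)
  nb ##.#.: next=#  (t=1,i=1, bit26=1)
  nb ##..#: next=#  (t=0,i=9, bit25=1)
  nb ##...: next=.  (t=2,i=8, bit24=0)
  nb #.###: next=#  (t=0,i=0, bit23=1)
  nb #.##.: next=#  (t=4,i=9, bit22=1)
  nb #.#.#: next=.  (t=5,i=12, bit21=0)
  nb #.#..: next=#  (t=1,i=2, bit20=1)
  nb #..##: next=.  (t=2,i=0, bit19=0)
  nb #..#.: next=.  (t=0,i=10, bit18=0)
  nb #...#: next=.  (t=2,i=9, bit17=0)
  nb #....: next=#  (t=3,i=9, bit16=1)
  nb .####: next=.  (t=0,i=1, bit15=0)
  nb .###.: next=.  (t=1,i=8, bit14=0)
  nb .##.#: next=#  (t=4,i=10, bit13=1)
  nb .##..: next=#  (t=6,i=1, bit12=1)
  nb .#.##: next=#  (t=0,i=12, bit11=1)
  nb .#.#.: next=#  (t=3,i=0, bit10=1)
  nb .#..#: next=#  (t=1,i=3, bit9=1)
  nb .#...: next=.  (t=3,i=2, bit8=0)
  nb ..###: next=#  (t=2,i=1, bit7=1)
  nb ..##.: next=#  (t=5,i=9, bit6=1)
  nb ..#.#: next=#  (t=0,i=11, bit5=1)
  nb ..#..: next=.  (t=2,i=11, bit4=0)
  nb ...##: next=.  (t=4,i=4, bit3=0)
  nb ...#.: next=.  (t=2,i=10, bit2=0)
  nb ....#: next=#  (t=3,i=10, bit1=1)
  nb .....: next=#  (t=6,i=4, bit0=1)
  bits 01010110110100010011111011100011 = 1456553699

1456553699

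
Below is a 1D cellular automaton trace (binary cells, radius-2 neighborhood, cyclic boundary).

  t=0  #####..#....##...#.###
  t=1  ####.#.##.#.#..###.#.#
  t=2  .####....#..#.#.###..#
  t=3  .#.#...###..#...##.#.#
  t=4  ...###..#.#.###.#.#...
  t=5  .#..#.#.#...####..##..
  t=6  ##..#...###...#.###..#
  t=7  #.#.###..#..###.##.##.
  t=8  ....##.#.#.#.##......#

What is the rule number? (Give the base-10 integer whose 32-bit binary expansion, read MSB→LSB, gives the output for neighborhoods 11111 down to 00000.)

3868868982

  nb #####: next=#  (t=0,i=0, bit31=1)
  nb ####.: next=#  (t=0,i=3, bit30=1)
  nb ###.#: next=#  (t=1,i=3, bit29=1)
  nb ###..: next=.  (t=0,i=4, bit28=0)
  nb ##.##: next=.  (t=7,i=15, bit27=0)
  nb ##.#.: next=#  (t=1,i=4, bit26=1)
  nb ##..#: next=#  (t=0,i=5, bit25=1)
  nb ##...: next=.  (t=0,i=14, bit24=0)
  nb #.###: next=#  (t=0,i=19, bit23=1)
  nb #.##.: next=.  (t=1,i=7, bit22=0)
  nb #.#.#: next=.  (t=1,i=5, bit21=0)
  nb #.#..: next=#  (t=1,i=12, bit20=1)
  nb #..##: next=#  (t=1,i=14, bit19=1)
  nb #..#.: next=.  (t=0,i=6, bit18=0)
  nb #...#: next=#  (t=0,i=15, bit17=1)
  nb #....: next=.  (t=0,i=9, bit16=0)
  nb .####: next=.  (t=0,i=20, bit15=0)
  nb .###.: next=#  (t=1,i=16, bit14=1)
  nb .##.#: next=.  (t=1,i=8, bit13=0)
  nb .##..: next=.  (t=0,i=13, bit12=0)
  nb .#.##: next=.  (t=0,i=18, bit11=0)
  nb .#.#.: next=.  (t=1,i=11, bit10=0)
  nb .#..#: next=.  (t=1,i=13, bit9=0)
  nb .#...: next=#  (t=0,i=8, bit8=1)
  nb ..###: next=.  (t=1,i=15, bit7=0)
  nb ..##.: next=#  (t=0,i=12, bit6=1)
  nb ..#.#: next=#  (t=0,i=17, bit5=1)
  nb ..#..: next=#  (t=0,i=7, bit4=1)
  nb ...##: next=.  (t=0,i=11, bit3=0)
  nb ...#.: next=#  (t=0,i=16, bit2=1)
  nb ....#: next=#  (t=0,i=10, bit1=1)
  nb .....: next=.  (t=4,i=0, bit0=0)
  bits 11100110100110100100000101110110 = 3868868982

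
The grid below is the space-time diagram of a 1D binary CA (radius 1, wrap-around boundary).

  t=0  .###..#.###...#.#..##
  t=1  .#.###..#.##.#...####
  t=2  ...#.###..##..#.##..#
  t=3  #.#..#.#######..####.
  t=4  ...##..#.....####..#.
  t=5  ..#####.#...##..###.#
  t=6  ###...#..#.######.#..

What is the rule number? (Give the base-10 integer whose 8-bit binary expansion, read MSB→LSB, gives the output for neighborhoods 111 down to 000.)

  ### -> .   bit 7 = 0  t=0,i=2
  ##. -> #   bit 6 = 1  t=0,i=3
  #.# -> .   bit 5 = 0  t=0,i=0
  #.. -> #   bit 4 = 1  t=0,i=4
  .## -> #   bit 3 = 1  t=0,i=1
  .#. -> .   bit 2 = 0  t=0,i=6
  ..# -> #   bit 1 = 1  t=0,i=5
  ... -> .   bit 0 = 0  t=0,i=12
  bits 01011010 = 90

90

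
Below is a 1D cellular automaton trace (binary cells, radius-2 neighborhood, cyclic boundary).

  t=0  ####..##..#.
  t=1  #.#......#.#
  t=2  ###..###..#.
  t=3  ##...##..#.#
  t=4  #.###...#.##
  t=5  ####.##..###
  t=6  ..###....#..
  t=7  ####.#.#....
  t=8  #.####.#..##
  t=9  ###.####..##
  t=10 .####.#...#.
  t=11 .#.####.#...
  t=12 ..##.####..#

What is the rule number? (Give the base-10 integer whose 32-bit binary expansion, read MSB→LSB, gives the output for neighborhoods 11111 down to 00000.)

  [31] ##### => .  t=5,i=0
  [30] ####. => #  t=0,i=2
  [29] ###.# => #  t=4,i=0
  [28] ###.. => .  t=0,i=3
  [27] ##.## => #  t=4,i=1
  [26] ##.#. => #  t=1,i=1
  [25] ##..# => .  t=0,i=4
  [24] ##... => #  t=3,i=2
  [23] #.### => #  t=0,i=0
  [22] #.##. => .  t=1,i=11
  [21] #.#.# => #  t=7,i=5
  [20] #.#.. => #  t=1,i=2
  [19] #..## => .  t=0,i=5
  [18] #..#. => #  t=0,i=9
  [17] #...# => #  t=3,i=3
  [16] #.... => .  t=1,i=4
  [15] .#### => .  t=0,i=1
  [14] .###. => #  t=2,i=1
  [13] .##.# => #  t=1,i=0
  [12] .##.. => .  t=0,i=7
  [11] .#.## => #  t=0,i=11
  [10] .#.#. => .  t=7,i=6
  [9] .#..# => .  t=8,i=8
  [8] .#... => .  t=1,i=3
  [7] ..### => #  t=2,i=5
  [6] ..##. => .  t=0,i=6
  [5] ..#.# => .  t=0,i=10
  [4] ..#.. => .  t=6,i=9
  [3] ...## => #  t=3,i=4
  [2] ...#. => .  t=1,i=8
  [1] ....# => #  t=1,i=7
  [0] ..... => #  t=1,i=5
  bits 01101101101101100110100010001011 = 1840670859

1840670859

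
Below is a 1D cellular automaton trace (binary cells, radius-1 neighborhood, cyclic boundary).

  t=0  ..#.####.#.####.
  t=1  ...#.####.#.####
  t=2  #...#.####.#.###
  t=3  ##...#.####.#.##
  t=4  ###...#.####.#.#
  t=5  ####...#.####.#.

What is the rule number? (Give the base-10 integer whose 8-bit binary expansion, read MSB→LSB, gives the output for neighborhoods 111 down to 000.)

240

  ### -> #   bit 7 = 1  t=0,i=5
  ##. -> #   bit 6 = 1  t=0,i=7
  #.# -> #   bit 5 = 1  t=0,i=3
  #.. -> #   bit 4 = 1  t=0,i=15
  .## -> .   bit 3 = 0  t=0,i=4
  .#. -> .   bit 2 = 0  t=0,i=2
  ..# -> .   bit 1 = 0  t=0,i=1
  ... -> .   bit 0 = 0  t=0,i=0
  bits 11110000 = 240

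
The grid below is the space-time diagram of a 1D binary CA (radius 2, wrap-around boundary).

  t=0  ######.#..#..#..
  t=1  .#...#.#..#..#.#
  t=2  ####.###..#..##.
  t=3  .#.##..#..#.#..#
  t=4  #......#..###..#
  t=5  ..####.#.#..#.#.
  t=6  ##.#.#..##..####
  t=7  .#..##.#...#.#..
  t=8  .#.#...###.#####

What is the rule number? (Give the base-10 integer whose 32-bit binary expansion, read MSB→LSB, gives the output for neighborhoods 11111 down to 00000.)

941327675

  #####|.  b31=0 t=0,i=2
  ####.|.  b30=0 t=0,i=4
  ###.#|#  b29=1 t=0,i=5
  ###..|#  b28=1 t=2,i=7
  ##.##|#  b27=1 t=2,i=4
  ##.#.|.  b26=0 t=0,i=6
  ##..#|.  b25=0 t=2,i=8
  ##...|.  b24=0 t=4,i=1
  #.###|.  b23=0 t=2,i=0
  #.##.|.  b22=0 t=3,i=3
  #.#.#|.  b21=0 t=1,i=15
  #.#..|#  b20=1 t=0,i=7
  #..##|#  b19=1 t=0,i=15
  #..#.|.  b18=0 t=0,i=9
  #...#|#  b17=1 t=1,i=3
  #....|#  b16=1 t=4,i=2
  .####|#  b15=1 t=0,i=1
  .###.|.  b14=0 t=2,i=6
  .##.#|.  b13=0 t=2,i=14
  .##..|.  b12=0 t=3,i=4
  .#.##|.  b11=0 t=3,i=2
  .#.#.|#  b10=1 t=1,i=0
  .#..#|.  b9=0 t=0,i=8
  .#...|#  b8=1 t=1,i=2
  ..###|.  b7=0 t=0,i=0
  ..##.|.  b6=0 t=2,i=13
  ..#.#|#  b5=1 t=1,i=5
  ..#..|#  b4=1 t=0,i=10
  ...##|#  b3=1 t=5,i=1
  ...#.|.  b2=0 t=1,i=4
  ....#|#  b1=1 t=4,i=5
  .....|#  b0=1 t=4,i=3
  bits 00111000000110111000010100111011 = 941327675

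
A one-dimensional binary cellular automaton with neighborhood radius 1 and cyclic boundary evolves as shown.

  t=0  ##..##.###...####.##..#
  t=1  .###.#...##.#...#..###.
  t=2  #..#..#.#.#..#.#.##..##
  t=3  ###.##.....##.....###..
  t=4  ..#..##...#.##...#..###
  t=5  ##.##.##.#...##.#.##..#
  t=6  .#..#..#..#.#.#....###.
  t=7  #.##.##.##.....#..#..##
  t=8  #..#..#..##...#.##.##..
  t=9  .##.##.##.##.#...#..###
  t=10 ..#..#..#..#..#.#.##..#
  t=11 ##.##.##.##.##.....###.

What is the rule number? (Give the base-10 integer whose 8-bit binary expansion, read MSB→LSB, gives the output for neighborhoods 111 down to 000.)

82

  [7] ### => .  t=0,i=0
  [6] ##. => #  t=0,i=1
  [5] #.# => .  t=0,i=6
  [4] #.. => #  t=0,i=2
  [3] .## => .  t=0,i=4
  [2] .#. => .  t=1,i=5
  [1] ..# => #  t=0,i=3
  [0] ... => .  t=0,i=11
  bits 01010010 = 82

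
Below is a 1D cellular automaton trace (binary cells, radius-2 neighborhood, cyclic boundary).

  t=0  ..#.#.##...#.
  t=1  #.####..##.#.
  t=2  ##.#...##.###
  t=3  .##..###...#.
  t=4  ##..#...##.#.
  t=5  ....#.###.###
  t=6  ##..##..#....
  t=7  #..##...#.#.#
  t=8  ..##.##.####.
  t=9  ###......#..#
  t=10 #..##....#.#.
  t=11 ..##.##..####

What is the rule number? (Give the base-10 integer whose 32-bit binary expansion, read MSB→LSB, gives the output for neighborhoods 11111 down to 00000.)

  #####|.  b31=0 t=2,i=12
  ####.|.  b30=0 t=1,i=4
  ###.#|#  b29=1 t=2,i=1
  ###..|.  b28=0 t=1,i=5
  ##.##|.  b27=0 t=2,i=9
  ##.#.|#  b26=1 t=1,i=10
  ##..#|.  b25=0 t=1,i=6
  ##...|#  b24=1 t=0,i=8
  #.###|.  b23=0 t=1,i=2
  #.##.|.  b22=0 t=0,i=6
  #.#.#|#  b21=1 t=0,i=4
  #.#..|.  b20=0 t=2,i=3
  #..##|#  b19=1 t=1,i=7
  #..#.|.  b18=0 t=4,i=3
  #...#|#  b17=1 t=0,i=0
  #....|#  b16=1 t=5,i=1
  .####|#  b15=1 t=1,i=3
  .###.|.  b14=0 t=3,i=6
  .##.#|.  b13=0 t=1,i=9
  .##..|.  b12=0 t=0,i=7
  .#.##|#  b11=1 t=0,i=5
  .#.#.|#  b10=1 t=0,i=3
  .#..#|.  b9=0 t=3,i=12
  .#...|.  b8=0 t=0,i=12
  ..###|.  b7=0 t=3,i=5
  ..##.|#  b6=1 t=1,i=8
  ..#.#|#  b5=1 t=0,i=2
  ..#..|#  b4=1 t=0,i=11
  ...##|#  b3=1 t=2,i=6
  ...#.|.  b2=0 t=0,i=1
  ....#|.  b1=0 t=5,i=2
  .....|.  b0=0 t=9,i=5
  bits 00100101001010111000110001111000 = 623611000

623611000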